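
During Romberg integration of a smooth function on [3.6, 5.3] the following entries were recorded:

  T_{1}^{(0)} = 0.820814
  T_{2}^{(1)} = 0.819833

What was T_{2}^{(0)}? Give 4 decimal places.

0.8201

From T_{2}^{(1)} = (4·T_{2}^{(0)} − T_{1}^{(0)})/3, solve for T_{2}^{(0)}:
4·T_{2}^{(0)} = 3·0.819833 + 0.820814 = 3.280313
T_{2}^{(0)} = 0.820078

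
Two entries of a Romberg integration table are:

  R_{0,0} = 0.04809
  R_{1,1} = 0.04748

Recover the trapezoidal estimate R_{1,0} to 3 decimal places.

0.048

From R_{1,1} = (4·R_{1,0} − R_{0,0})/3, solve for R_{1,0}:
4·R_{1,0} = 3·0.04748 + 0.04809 = 0.19053
R_{1,0} = 0.04763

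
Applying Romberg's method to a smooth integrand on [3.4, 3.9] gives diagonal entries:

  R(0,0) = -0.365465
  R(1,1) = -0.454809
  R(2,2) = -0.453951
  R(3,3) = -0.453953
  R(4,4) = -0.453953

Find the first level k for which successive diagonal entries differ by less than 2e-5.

k = 3

|R(1,1) − R(0,0)| = 0.089344 ≥ 2e-5
|R(2,2) − R(1,1)| = 0.000858 ≥ 2e-5
|R(3,3) − R(2,2)| = 0.000002 < 2e-5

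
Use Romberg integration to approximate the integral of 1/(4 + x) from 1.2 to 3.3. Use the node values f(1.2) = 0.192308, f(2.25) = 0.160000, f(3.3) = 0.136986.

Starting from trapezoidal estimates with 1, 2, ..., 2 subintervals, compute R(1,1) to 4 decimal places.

0.3393

R(0,0) (trapezoid, 1 panel, h=2.1000): 0.345759
R(1,0) (trapezoid, 2 panels, h=1.0500): 0.340879
R(1,1) = 0.340879 + (0.340879 − 0.345759)/3 = 0.339252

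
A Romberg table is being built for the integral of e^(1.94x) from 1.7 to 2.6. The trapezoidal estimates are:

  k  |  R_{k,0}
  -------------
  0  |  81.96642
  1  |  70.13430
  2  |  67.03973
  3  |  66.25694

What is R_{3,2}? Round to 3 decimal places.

R_{2,1} = (4·67.03973 − 70.13430) / 3 = 66.00821
R_{3,1} = 66.25694 + (66.25694 − 67.03973)/3 = 65.99601
R_{3,2} = (16·65.99601 − 66.00821) / 15 = 65.99520

65.995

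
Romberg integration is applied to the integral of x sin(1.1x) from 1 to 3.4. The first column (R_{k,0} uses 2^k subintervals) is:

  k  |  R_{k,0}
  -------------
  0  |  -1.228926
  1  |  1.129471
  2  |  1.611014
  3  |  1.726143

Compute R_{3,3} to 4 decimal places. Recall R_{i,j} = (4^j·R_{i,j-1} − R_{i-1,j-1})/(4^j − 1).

1.7641

Richardson extrapolation on the trapezoidal column (denominator 4−1=3):
R_{1,1} = 1.129471 + (1.129471 − (-1.228926))/3 = 1.915603
R_{2,1} = (4·1.611014 − 1.129471) / 3 = 1.771528
R_{3,1} = 1.726143 + (1.726143 − 1.611014)/3 = 1.764519
R_{2,2} = 1.771528 + (1.771528 − 1.915603)/15 = 1.761923
R_{3,2} = 1.764519 + (1.764519 − 1.771528)/15 = 1.764052
R_{3,3} = (64·1.764052 − 1.761923) / 63 = 1.764086
(Column j=1 coincides with Simpson's rule on the same nodes.)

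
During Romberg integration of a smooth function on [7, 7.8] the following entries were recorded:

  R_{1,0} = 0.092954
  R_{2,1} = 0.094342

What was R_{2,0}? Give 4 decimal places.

0.0940

From R_{2,1} = (4·R_{2,0} − R_{1,0})/3, solve for R_{2,0}:
4·R_{2,0} = 3·0.094342 + 0.092954 = 0.375980
R_{2,0} = 0.093995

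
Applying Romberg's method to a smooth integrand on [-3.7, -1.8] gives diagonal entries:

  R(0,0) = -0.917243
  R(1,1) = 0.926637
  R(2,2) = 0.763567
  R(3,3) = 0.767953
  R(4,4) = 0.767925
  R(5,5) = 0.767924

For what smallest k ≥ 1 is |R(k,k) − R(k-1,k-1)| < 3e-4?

|R(1,1) − R(0,0)| = 1.843880 ≥ 3e-4
|R(2,2) − R(1,1)| = 0.163070 ≥ 3e-4
|R(3,3) − R(2,2)| = 0.004386 ≥ 3e-4
|R(4,4) − R(3,3)| = 0.000028 < 3e-4

k = 4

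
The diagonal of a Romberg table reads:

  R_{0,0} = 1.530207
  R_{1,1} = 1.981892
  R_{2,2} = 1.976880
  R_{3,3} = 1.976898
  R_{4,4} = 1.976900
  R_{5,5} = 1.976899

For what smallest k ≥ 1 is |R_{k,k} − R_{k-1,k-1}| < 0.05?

|R_{1,1} − R_{0,0}| = 0.451685 ≥ 0.05
|R_{2,2} − R_{1,1}| = 0.005012 < 0.05

k = 2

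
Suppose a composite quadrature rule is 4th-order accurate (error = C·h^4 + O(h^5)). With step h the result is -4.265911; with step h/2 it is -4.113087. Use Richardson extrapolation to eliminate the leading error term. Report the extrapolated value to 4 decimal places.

-4.1029

The leading error scales as h^4; refining by a factor of 2 reduces it by 2^4 = 16.
Extrapolated value = (16·A(h/2) − A(h)) / (16 − 1)
= (16·(-4.113087) − (-4.265911)) / 15
= -61.543481 / 15 = -4.102899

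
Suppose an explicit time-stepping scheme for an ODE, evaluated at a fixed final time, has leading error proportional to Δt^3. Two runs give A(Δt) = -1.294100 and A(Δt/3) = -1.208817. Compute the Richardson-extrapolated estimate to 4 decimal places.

-1.2055

The leading error scales as Δt^3; refining by a factor of 3 reduces it by 3^3 = 27.
Extrapolated value = (27·A(Δt/3) − A(Δt)) / (27 − 1)
= (27·(-1.208817) − (-1.294100)) / 26
= -31.343959 / 26 = -1.205537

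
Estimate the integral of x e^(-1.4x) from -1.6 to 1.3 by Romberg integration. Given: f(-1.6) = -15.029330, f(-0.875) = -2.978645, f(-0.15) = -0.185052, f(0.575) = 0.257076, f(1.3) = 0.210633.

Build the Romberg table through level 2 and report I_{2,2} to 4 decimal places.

-6.2202

I_{0,0} (trapezoid, 1 panel, h=2.9000): -21.487111
I_{1,0} (trapezoid, 2 panels, h=1.4500): -11.011881
I_{2,0} (trapezoid, 4 panels, h=0.7250): -7.479078
I_{1,1} = -11.011881 + (-11.011881 − (-21.487111))/3 = -7.520138
I_{2,1} = -7.479078 + (-7.479078 − (-11.011881))/3 = -6.301477
I_{2,2} = -6.301477 + (-6.301477 − (-7.520138))/15 = -6.220233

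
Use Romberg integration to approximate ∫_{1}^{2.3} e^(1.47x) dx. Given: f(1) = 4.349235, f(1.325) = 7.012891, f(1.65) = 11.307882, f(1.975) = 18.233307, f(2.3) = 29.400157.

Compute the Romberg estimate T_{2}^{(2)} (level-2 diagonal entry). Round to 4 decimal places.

17.0418

T_{0}^{(0)} (trapezoid, 1 panel, h=1.3000): 21.937105
T_{1}^{(0)} (trapezoid, 2 panels, h=0.6500): 18.318676
T_{2}^{(0)} (trapezoid, 4 panels, h=0.3250): 17.364352
T_{1}^{(1)} = 18.318676 + (18.318676 − 21.937105)/3 = 17.112533
T_{2}^{(1)} = 17.364352 + (17.364352 − 18.318676)/3 = 17.046244
T_{2}^{(2)} = 17.046244 + (17.046244 − 17.112533)/15 = 17.041825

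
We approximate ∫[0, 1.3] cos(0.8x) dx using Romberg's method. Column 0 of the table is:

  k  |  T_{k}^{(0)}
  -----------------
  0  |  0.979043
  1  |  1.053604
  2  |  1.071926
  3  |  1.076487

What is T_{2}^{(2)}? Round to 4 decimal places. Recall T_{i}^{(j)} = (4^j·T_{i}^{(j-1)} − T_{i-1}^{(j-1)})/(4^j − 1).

1.0780

T_{1}^{(1)} = (4·1.053604 − 0.979043) / 3 = 1.078458
T_{2}^{(1)} = (4·1.071926 − 1.053604) / 3 = 1.078033
T_{2}^{(2)} = 1.078033 + (1.078033 − 1.078458)/15 = 1.078005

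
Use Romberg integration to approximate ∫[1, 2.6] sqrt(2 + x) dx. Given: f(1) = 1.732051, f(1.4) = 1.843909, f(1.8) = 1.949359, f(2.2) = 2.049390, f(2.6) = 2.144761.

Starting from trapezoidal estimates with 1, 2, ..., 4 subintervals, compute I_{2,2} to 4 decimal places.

3.1132

I_{0,0} (trapezoid, 1 panel, h=1.6000): 3.101450
I_{1,0} (trapezoid, 2 panels, h=0.8000): 3.110212
I_{2,0} (trapezoid, 4 panels, h=0.4000): 3.112426
I_{1,1} = 3.110212 + (3.110212 − 3.101450)/3 = 3.113133
I_{2,1} = 3.112426 + (3.112426 − 3.110212)/3 = 3.113164
I_{2,2} = 3.113164 + (3.113164 − 3.113133)/15 = 3.113166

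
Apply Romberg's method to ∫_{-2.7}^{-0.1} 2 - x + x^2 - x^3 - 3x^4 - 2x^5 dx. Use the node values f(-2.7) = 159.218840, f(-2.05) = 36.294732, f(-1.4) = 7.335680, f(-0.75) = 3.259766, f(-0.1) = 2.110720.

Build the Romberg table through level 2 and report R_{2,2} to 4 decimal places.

R_{0,0} (trapezoid, 1 panel, h=2.6000): 209.728428
R_{1,0} (trapezoid, 2 panels, h=1.3000): 114.400598
R_{2,0} (trapezoid, 4 panels, h=0.6500): 82.910723
R_{1,1} = 114.400598 + (114.400598 − 209.728428)/3 = 82.624655
R_{2,1} = 82.910723 + (82.910723 − 114.400598)/3 = 72.414098
R_{2,2} = 72.414098 + (72.414098 − 82.624655)/15 = 71.733394

71.7334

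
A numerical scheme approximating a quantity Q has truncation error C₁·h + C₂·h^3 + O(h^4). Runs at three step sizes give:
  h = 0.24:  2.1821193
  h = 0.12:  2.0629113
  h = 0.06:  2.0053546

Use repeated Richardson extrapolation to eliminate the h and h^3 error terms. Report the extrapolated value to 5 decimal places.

1.94838

First eliminate the h term (factor 2^1 = 2):
  B₁ = (2·2.0629113 − 2.1821193)/1 = 1.9437033
  B₂ = (2·2.0053546 − 2.0629113)/1 = 1.9477979
Then eliminate the h^3 term (factor 2^3 = 8):
  (8·1.9477979 − 1.9437033)/7 = 1.9483828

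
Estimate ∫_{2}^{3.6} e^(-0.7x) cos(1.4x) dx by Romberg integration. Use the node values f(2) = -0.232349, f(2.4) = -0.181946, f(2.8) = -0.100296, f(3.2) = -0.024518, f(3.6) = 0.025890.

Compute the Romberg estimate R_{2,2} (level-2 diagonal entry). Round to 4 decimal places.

R_{0,0} (trapezoid, 1 panel, h=1.6000): -0.165167
R_{1,0} (trapezoid, 2 panels, h=0.8000): -0.162820
R_{2,0} (trapezoid, 4 panels, h=0.4000): -0.163996
R_{1,1} = -0.162820 + (-0.162820 − (-0.165167))/3 = -0.162038
R_{2,1} = -0.163996 + (-0.163996 − (-0.162820))/3 = -0.164388
R_{2,2} = -0.164388 + (-0.164388 − (-0.162038))/15 = -0.164545

-0.1645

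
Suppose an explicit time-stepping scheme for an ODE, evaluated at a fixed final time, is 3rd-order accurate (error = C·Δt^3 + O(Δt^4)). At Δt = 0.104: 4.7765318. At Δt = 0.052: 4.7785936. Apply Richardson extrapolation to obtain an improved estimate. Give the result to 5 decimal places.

Extrapolated value = (8·A(Δt/2) − A(Δt)) / (8 − 1)
= (8·4.7785936 − 4.7765318) / 7
= 33.4522170 / 7 = 4.7788881

4.77889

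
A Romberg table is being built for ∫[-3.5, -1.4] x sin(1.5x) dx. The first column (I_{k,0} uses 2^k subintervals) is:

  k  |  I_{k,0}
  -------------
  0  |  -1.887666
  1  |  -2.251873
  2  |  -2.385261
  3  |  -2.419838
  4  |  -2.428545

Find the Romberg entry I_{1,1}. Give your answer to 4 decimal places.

-2.3733

I_{1,1} = (4·(-2.251873) − (-1.887666)) / 3 = -2.373275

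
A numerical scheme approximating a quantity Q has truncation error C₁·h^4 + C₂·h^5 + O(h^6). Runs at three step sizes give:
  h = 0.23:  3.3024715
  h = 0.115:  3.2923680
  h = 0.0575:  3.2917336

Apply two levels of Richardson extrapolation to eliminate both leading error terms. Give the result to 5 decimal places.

First eliminate the h^4 term (factor 2^4 = 16):
  B₁ = (16·3.2923680 − 3.3024715)/15 = 3.2916944
  B₂ = (16·3.2917336 − 3.2923680)/15 = 3.2916913
Then eliminate the h^5 term (factor 2^5 = 32):
  (32·3.2916913 − 3.2916944)/31 = 3.2916912

3.29169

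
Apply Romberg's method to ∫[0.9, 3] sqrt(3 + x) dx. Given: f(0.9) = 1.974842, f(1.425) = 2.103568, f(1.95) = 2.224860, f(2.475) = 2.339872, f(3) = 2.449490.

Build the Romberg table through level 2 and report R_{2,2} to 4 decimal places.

4.6634

R_{0,0} (trapezoid, 1 panel, h=2.1000): 4.645549
R_{1,0} (trapezoid, 2 panels, h=1.0500): 4.658877
R_{2,0} (trapezoid, 4 panels, h=0.5250): 4.662245
R_{1,1} = 4.658877 + (4.658877 − 4.645549)/3 = 4.663320
R_{2,1} = 4.662245 + (4.662245 − 4.658877)/3 = 4.663368
R_{2,2} = 4.663368 + (4.663368 − 4.663320)/15 = 4.663371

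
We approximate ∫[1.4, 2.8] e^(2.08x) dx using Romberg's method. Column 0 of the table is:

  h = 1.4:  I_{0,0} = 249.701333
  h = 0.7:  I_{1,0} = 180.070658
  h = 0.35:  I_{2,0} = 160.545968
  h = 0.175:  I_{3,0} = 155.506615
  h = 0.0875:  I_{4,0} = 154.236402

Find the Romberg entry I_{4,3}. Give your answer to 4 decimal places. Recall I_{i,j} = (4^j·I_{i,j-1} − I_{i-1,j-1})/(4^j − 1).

Richardson extrapolation on the trapezoidal column (denominator 4−1=3):
I_{2,1} = (4·160.545968 − 180.070658) / 3 = 154.037738
I_{3,1} = (4·155.506615 − 160.545968) / 3 = 153.826831
I_{4,1} = 154.236402 + (154.236402 − 155.506615)/3 = 153.812998
I_{3,2} = 153.826831 + (153.826831 − 154.037738)/15 = 153.812771
I_{4,2} = 153.812998 + (153.812998 − 153.826831)/15 = 153.812076
I_{4,3} = (64·153.812076 − 153.812771) / 63 = 153.812065

153.8121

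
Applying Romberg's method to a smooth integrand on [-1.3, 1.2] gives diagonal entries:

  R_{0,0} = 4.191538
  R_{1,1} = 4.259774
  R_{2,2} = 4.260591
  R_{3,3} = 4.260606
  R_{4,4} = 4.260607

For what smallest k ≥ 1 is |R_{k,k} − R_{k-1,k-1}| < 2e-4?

|R_{1,1} − R_{0,0}| = 0.068236 ≥ 2e-4
|R_{2,2} − R_{1,1}| = 0.000817 ≥ 2e-4
|R_{3,3} − R_{2,2}| = 0.000015 < 2e-4

k = 3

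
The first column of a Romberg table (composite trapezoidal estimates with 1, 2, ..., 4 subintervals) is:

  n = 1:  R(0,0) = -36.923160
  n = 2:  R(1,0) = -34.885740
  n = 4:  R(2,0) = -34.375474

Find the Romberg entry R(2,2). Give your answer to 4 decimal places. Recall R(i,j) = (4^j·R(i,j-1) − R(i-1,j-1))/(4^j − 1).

R(1,1) = -34.885740 + (-34.885740 − (-36.923160))/3 = -34.206600
R(2,1) = (4·(-34.375474) − (-34.885740)) / 3 = -34.205385
R(2,2) = -34.205385 + (-34.205385 − (-34.206600))/15 = -34.205304

-34.2053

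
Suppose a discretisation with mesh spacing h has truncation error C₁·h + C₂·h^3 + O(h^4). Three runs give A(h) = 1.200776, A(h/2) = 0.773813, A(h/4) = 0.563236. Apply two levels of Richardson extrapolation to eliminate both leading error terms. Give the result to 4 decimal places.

0.3535

First eliminate the h term (factor 2^1 = 2):
  B₁ = (2·0.773813 − 1.200776)/1 = 0.346850
  B₂ = (2·0.563236 − 0.773813)/1 = 0.352659
Then eliminate the h^3 term (factor 2^3 = 8):
  (8·0.352659 − 0.346850)/7 = 0.353489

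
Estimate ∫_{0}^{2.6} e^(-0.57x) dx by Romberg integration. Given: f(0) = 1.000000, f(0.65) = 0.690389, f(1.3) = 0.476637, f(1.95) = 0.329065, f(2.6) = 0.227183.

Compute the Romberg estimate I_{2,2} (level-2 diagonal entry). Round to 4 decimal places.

I_{0,0} (trapezoid, 1 panel, h=2.6000): 1.595338
I_{1,0} (trapezoid, 2 panels, h=1.3000): 1.417297
I_{2,0} (trapezoid, 4 panels, h=0.6500): 1.371294
I_{1,1} = 1.417297 + (1.417297 − 1.595338)/3 = 1.357950
I_{2,1} = 1.371294 + (1.371294 − 1.417297)/3 = 1.355960
I_{2,2} = 1.355960 + (1.355960 − 1.357950)/15 = 1.355827

1.3558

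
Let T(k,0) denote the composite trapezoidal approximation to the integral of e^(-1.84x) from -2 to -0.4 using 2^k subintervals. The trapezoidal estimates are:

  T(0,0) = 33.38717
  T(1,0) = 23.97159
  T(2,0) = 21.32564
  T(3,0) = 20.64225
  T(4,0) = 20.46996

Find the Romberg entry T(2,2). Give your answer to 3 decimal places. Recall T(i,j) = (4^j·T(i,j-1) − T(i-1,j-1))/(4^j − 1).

20.418

T(1,1) = (4·23.97159 − 33.38717) / 3 = 20.83306
T(2,1) = 21.32564 + (21.32564 − 23.97159)/3 = 20.44366
T(2,2) = 20.44366 + (20.44366 − 20.83306)/15 = 20.41770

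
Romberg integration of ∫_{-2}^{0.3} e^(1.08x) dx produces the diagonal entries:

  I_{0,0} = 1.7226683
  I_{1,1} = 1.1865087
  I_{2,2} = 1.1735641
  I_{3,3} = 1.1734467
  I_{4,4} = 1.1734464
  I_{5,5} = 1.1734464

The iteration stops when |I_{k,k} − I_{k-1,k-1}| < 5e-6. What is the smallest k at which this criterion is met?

|I_{1,1} − I_{0,0}| = 0.5361596 ≥ 5e-6
|I_{2,2} − I_{1,1}| = 0.0129446 ≥ 5e-6
|I_{3,3} − I_{2,2}| = 0.0001174 ≥ 5e-6
|I_{4,4} − I_{3,3}| = 0.0000003 < 5e-6

k = 4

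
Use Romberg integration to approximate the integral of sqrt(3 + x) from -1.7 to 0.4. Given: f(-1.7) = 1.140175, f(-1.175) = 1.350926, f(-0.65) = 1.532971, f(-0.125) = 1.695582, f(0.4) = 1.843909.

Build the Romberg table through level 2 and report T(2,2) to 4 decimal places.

T(0,0) (trapezoid, 1 panel, h=2.1000): 3.133288
T(1,0) (trapezoid, 2 panels, h=1.0500): 3.176264
T(2,0) (trapezoid, 4 panels, h=0.5250): 3.187549
T(1,1) = 3.176264 + (3.176264 − 3.133288)/3 = 3.190589
T(2,1) = 3.187549 + (3.187549 − 3.176264)/3 = 3.191311
T(2,2) = 3.191311 + (3.191311 − 3.190589)/15 = 3.191359

3.1914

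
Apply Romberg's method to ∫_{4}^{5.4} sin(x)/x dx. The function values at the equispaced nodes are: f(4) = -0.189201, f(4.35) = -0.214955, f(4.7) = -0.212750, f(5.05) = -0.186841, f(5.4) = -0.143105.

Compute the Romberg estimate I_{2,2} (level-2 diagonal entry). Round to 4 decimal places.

I_{0,0} (trapezoid, 1 panel, h=1.4000): -0.232614
I_{1,0} (trapezoid, 2 panels, h=0.7000): -0.265232
I_{2,0} (trapezoid, 4 panels, h=0.3500): -0.273245
I_{1,1} = -0.265232 + (-0.265232 − (-0.232614))/3 = -0.276105
I_{2,1} = -0.273245 + (-0.273245 − (-0.265232))/3 = -0.275916
I_{2,2} = -0.275916 + (-0.275916 − (-0.276105))/15 = -0.275903

-0.2759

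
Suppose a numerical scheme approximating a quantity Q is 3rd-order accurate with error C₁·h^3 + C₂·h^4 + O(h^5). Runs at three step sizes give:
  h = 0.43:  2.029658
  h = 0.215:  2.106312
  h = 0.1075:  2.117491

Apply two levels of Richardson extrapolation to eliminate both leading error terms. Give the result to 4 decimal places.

First eliminate the h^3 term (factor 2^3 = 8):
  B₁ = (8·2.106312 − 2.029658)/7 = 2.117263
  B₂ = (8·2.117491 − 2.106312)/7 = 2.119088
Then eliminate the h^4 term (factor 2^4 = 16):
  (16·2.119088 − 2.117263)/15 = 2.119210

2.1192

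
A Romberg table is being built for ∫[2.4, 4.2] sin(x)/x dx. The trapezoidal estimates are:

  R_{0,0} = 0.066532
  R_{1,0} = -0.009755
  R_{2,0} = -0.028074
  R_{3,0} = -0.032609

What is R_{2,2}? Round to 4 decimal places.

Richardson extrapolation on the trapezoidal column (denominator 4−1=3):
R_{1,1} = (4·(-0.009755) − 0.066532) / 3 = -0.035184
R_{2,1} = -0.028074 + (-0.028074 − (-0.009755))/3 = -0.034180
R_{2,2} = -0.034180 + (-0.034180 − (-0.035184))/15 = -0.034113

-0.0341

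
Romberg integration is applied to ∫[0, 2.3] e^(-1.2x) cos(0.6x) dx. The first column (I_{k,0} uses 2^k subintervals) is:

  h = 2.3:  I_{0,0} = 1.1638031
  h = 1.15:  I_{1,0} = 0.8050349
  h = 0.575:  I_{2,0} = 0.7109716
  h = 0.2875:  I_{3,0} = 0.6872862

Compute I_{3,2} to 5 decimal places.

I_{2,1} = (4·0.7109716 − 0.8050349) / 3 = 0.6796172
I_{3,1} = 0.6872862 + (0.6872862 − 0.7109716)/3 = 0.6793911
I_{3,2} = (16·0.6793911 − 0.6796172) / 15 = 0.6793760

0.67938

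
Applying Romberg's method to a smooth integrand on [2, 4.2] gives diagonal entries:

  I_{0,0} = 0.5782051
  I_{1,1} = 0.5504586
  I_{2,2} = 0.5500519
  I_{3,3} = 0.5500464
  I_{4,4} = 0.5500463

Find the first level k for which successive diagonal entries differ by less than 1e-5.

|I_{1,1} − I_{0,0}| = 0.0277465 ≥ 1e-5
|I_{2,2} − I_{1,1}| = 0.0004067 ≥ 1e-5
|I_{3,3} − I_{2,2}| = 0.0000055 < 1e-5

k = 3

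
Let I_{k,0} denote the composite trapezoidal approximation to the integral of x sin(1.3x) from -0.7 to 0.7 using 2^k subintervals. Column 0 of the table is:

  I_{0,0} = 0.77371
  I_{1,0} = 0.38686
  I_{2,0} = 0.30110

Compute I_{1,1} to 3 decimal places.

I_{1,1} = 0.38686 + (0.38686 − 0.77371)/3 = 0.25791

0.258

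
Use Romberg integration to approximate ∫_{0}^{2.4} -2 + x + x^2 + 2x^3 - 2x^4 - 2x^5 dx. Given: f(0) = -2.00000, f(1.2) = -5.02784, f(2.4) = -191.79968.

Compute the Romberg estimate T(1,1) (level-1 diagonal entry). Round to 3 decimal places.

T(0,0) (trapezoid, 1 panel, h=2.4000): -232.55962
T(1,0) (trapezoid, 2 panels, h=1.2000): -122.31322
T(1,1) = -122.31322 + (-122.31322 − (-232.55962))/3 = -85.56442

-85.564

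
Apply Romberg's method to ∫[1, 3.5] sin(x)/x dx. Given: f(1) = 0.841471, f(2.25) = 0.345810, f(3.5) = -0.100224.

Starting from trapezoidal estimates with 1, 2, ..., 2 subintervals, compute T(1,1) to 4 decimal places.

0.8852

T(0,0) (trapezoid, 1 panel, h=2.5000): 0.926559
T(1,0) (trapezoid, 2 panels, h=1.2500): 0.895542
T(1,1) = 0.895542 + (0.895542 − 0.926559)/3 = 0.885203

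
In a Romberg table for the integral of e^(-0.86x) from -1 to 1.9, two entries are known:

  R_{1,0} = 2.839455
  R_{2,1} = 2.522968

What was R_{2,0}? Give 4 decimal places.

From R_{2,1} = (4·R_{2,0} − R_{1,0})/3, solve for R_{2,0}:
4·R_{2,0} = 3·2.522968 + 2.839455 = 10.408359
R_{2,0} = 2.602090

2.6021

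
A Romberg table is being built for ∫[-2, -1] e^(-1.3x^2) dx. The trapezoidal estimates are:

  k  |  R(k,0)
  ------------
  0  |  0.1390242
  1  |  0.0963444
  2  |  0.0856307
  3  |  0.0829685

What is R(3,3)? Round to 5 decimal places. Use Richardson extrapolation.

R(1,1) = (4·0.0963444 − 0.1390242) / 3 = 0.0821178
R(2,1) = (4·0.0856307 − 0.0963444) / 3 = 0.0820595
R(3,1) = 0.0829685 + (0.0829685 − 0.0856307)/3 = 0.0820811
R(2,2) = 0.0820595 + (0.0820595 − 0.0821178)/15 = 0.0820556
R(3,2) = (16·0.0820811 − 0.0820595) / 15 = 0.0820825
R(3,3) = (64·0.0820825 − 0.0820556) / 63 = 0.0820829

0.08208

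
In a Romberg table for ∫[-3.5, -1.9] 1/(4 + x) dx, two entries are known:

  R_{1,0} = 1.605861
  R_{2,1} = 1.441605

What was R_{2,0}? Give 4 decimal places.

1.4827

From R_{2,1} = (4·R_{2,0} − R_{1,0})/3, solve for R_{2,0}:
4·R_{2,0} = 3·1.441605 + 1.605861 = 5.930676
R_{2,0} = 1.482669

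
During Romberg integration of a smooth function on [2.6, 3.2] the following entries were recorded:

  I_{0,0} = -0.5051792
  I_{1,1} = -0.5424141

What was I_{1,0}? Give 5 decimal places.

From I_{1,1} = (4·I_{1,0} − I_{0,0})/3, solve for I_{1,0}:
4·I_{1,0} = 3·(-0.5424141) + (-0.5051792) = -2.1324215
I_{1,0} = -0.5331054

-0.53311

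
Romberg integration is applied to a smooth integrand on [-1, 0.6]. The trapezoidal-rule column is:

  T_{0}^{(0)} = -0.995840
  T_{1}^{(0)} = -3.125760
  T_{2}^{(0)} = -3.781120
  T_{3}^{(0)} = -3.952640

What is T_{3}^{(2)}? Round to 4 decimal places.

T_{2}^{(1)} = -3.781120 + (-3.781120 − (-3.125760))/3 = -3.999573
T_{3}^{(1)} = (4·(-3.952640) − (-3.781120)) / 3 = -4.009813
T_{3}^{(2)} = (16·(-4.009813) − (-3.999573)) / 15 = -4.010496

-4.0105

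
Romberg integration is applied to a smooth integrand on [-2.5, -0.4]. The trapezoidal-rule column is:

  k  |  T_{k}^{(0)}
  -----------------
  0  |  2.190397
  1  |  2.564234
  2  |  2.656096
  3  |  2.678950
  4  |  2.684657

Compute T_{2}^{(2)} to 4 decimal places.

2.6866

Richardson extrapolation on the trapezoidal column (denominator 4−1=3):
T_{1}^{(1)} = (4·2.564234 − 2.190397) / 3 = 2.688846
T_{2}^{(1)} = (4·2.656096 − 2.564234) / 3 = 2.686717
T_{2}^{(2)} = 2.686717 + (2.686717 − 2.688846)/15 = 2.686575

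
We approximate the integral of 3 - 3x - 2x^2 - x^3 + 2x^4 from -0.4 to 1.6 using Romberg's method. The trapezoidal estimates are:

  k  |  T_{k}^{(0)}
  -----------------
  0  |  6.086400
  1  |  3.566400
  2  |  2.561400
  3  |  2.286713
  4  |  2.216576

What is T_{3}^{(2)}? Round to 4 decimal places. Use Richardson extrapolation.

T_{2}^{(1)} = (4·2.561400 − 3.566400) / 3 = 2.226400
T_{3}^{(1)} = 2.286713 + (2.286713 − 2.561400)/3 = 2.195151
T_{3}^{(2)} = 2.195151 + (2.195151 − 2.226400)/15 = 2.193068

2.1931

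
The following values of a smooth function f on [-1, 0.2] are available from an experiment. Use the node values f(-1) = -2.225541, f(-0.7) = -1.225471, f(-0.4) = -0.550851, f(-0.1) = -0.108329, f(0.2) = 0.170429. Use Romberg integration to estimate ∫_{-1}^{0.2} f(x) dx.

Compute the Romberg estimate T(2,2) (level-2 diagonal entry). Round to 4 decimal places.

T(0,0) (trapezoid, 1 panel, h=1.2000): -1.233067
T(1,0) (trapezoid, 2 panels, h=0.6000): -0.947044
T(2,0) (trapezoid, 4 panels, h=0.3000): -0.873662
T(1,1) = -0.947044 + (-0.947044 − (-1.233067))/3 = -0.851703
T(2,1) = -0.873662 + (-0.873662 − (-0.947044))/3 = -0.849201
T(2,2) = -0.849201 + (-0.849201 − (-0.851703))/15 = -0.849034

-0.8490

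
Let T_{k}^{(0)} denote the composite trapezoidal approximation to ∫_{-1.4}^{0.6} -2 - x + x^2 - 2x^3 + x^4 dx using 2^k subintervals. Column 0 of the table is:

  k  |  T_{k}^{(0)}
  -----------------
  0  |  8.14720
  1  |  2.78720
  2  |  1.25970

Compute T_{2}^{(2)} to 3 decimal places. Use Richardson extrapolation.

0.734

Richardson extrapolation on the trapezoidal column (denominator 4−1=3):
T_{1}^{(1)} = (4·2.78720 − 8.14720) / 3 = 1.00053
T_{2}^{(1)} = 1.25970 + (1.25970 − 2.78720)/3 = 0.75053
T_{2}^{(2)} = 0.75053 + (0.75053 − 1.00053)/15 = 0.73386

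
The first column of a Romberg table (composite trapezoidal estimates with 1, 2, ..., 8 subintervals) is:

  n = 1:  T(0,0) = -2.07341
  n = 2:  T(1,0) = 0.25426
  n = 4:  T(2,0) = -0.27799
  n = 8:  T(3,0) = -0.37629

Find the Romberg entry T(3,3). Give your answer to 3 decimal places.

-0.404

Richardson extrapolation on the trapezoidal column (denominator 4−1=3):
T(1,1) = (4·0.25426 − (-2.07341)) / 3 = 1.03015
T(2,1) = (4·(-0.27799) − 0.25426) / 3 = -0.45541
T(3,1) = -0.37629 + (-0.37629 − (-0.27799))/3 = -0.40906
T(2,2) = -0.45541 + (-0.45541 − 1.03015)/15 = -0.55445
T(3,2) = (16·(-0.40906) − (-0.45541)) / 15 = -0.40597
T(3,3) = (64·(-0.40597) − (-0.55445)) / 63 = -0.40361
(Column j=1 coincides with Simpson's rule on the same nodes.)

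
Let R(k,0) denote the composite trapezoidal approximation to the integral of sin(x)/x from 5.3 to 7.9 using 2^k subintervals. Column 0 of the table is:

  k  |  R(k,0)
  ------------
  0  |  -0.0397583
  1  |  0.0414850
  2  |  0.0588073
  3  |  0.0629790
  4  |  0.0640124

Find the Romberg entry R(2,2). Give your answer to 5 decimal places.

0.06432

Richardson extrapolation on the trapezoidal column (denominator 4−1=3):
R(1,1) = 0.0414850 + (0.0414850 − (-0.0397583))/3 = 0.0685661
R(2,1) = 0.0588073 + (0.0588073 − 0.0414850)/3 = 0.0645814
R(2,2) = (16·0.0645814 − 0.0685661) / 15 = 0.0643158
(Column j=1 coincides with Simpson's rule on the same nodes.)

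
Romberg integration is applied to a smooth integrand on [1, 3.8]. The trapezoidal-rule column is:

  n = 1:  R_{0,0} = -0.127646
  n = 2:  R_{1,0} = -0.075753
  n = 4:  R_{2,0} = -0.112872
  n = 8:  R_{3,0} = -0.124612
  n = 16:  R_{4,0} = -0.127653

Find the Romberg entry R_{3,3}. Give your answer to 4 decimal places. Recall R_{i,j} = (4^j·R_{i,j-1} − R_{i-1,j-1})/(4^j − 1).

-0.1287

R_{1,1} = -0.075753 + (-0.075753 − (-0.127646))/3 = -0.058455
R_{2,1} = -0.112872 + (-0.112872 − (-0.075753))/3 = -0.125245
R_{3,1} = -0.124612 + (-0.124612 − (-0.112872))/3 = -0.128525
R_{2,2} = (16·(-0.125245) − (-0.058455)) / 15 = -0.129698
R_{3,2} = (16·(-0.128525) − (-0.125245)) / 15 = -0.128744
R_{3,3} = -0.128744 + (-0.128744 − (-0.129698))/63 = -0.128729
(Column j=1 coincides with Simpson's rule on the same nodes.)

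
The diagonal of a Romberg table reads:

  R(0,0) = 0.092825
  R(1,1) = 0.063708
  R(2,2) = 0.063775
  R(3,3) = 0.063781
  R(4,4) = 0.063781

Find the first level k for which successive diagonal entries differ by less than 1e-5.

|R(1,1) − R(0,0)| = 0.029117 ≥ 1e-5
|R(2,2) − R(1,1)| = 0.000067 ≥ 1e-5
|R(3,3) − R(2,2)| = 0.000006 < 1e-5

k = 3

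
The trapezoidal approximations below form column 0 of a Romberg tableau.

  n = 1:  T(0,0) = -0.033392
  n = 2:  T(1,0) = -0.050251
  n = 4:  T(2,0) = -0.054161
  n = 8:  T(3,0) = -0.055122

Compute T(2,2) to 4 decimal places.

T(1,1) = -0.050251 + (-0.050251 − (-0.033392))/3 = -0.055871
T(2,1) = (4·(-0.054161) − (-0.050251)) / 3 = -0.055464
T(2,2) = (16·(-0.055464) − (-0.055871)) / 15 = -0.055437

-0.0554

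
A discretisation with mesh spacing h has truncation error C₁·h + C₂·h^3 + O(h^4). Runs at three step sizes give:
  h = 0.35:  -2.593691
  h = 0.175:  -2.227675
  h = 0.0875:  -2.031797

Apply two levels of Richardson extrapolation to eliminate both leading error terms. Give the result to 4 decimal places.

First eliminate the h term (factor 2^1 = 2):
  B₁ = (2·(-2.227675) − (-2.593691))/1 = -1.861659
  B₂ = (2·(-2.031797) − (-2.227675))/1 = -1.835919
Then eliminate the h^3 term (factor 2^3 = 8):
  (8·(-1.835919) − (-1.861659))/7 = -1.832242

-1.8322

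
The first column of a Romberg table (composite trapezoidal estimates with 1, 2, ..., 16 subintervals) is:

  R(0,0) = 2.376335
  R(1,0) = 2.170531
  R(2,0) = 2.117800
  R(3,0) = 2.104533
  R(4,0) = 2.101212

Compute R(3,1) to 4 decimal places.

R(3,1) = (4·2.104533 − 2.117800) / 3 = 2.100111

2.1001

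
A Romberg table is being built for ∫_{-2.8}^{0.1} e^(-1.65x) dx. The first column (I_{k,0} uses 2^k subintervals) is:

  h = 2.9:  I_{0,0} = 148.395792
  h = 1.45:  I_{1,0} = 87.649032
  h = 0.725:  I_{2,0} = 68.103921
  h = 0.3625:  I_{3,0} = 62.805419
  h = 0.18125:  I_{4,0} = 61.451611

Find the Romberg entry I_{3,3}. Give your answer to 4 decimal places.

60.9995

I_{1,1} = 87.649032 + (87.649032 − 148.395792)/3 = 67.400112
I_{2,1} = 68.103921 + (68.103921 − 87.649032)/3 = 61.588884
I_{3,1} = (4·62.805419 − 68.103921) / 3 = 61.039252
I_{2,2} = 61.588884 + (61.588884 − 67.400112)/15 = 61.201469
I_{3,2} = 61.039252 + (61.039252 − 61.588884)/15 = 61.002610
I_{3,3} = (64·61.002610 − 61.201469) / 63 = 60.999454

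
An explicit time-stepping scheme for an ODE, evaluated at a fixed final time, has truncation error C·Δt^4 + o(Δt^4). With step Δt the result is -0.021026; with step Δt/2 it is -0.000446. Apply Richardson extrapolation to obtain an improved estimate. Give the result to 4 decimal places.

Extrapolated value = (16·A(Δt/2) − A(Δt)) / (16 − 1)
= (16·(-0.000446) − (-0.021026)) / 15
= 0.013890 / 15 = 0.000926

0.0009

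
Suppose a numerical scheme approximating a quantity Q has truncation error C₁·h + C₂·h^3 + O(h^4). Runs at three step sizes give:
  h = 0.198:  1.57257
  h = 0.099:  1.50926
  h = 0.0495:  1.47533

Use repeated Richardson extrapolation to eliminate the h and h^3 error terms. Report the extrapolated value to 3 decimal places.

First eliminate the h term (factor 2^1 = 2):
  B₁ = (2·1.50926 − 1.57257)/1 = 1.44595
  B₂ = (2·1.47533 − 1.50926)/1 = 1.44140
Then eliminate the h^3 term (factor 2^3 = 8):
  (8·1.44140 − 1.44595)/7 = 1.44075

1.441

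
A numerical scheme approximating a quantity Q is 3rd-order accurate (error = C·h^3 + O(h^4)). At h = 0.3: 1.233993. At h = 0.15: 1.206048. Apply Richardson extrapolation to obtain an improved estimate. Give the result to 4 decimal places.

1.2021

The leading error scales as h^3; refining by a factor of 2 reduces it by 2^3 = 8.
Extrapolated value = (8·A(h/2) − A(h)) / (8 − 1)
= (8·1.206048 − 1.233993) / 7
= 8.414391 / 7 = 1.202056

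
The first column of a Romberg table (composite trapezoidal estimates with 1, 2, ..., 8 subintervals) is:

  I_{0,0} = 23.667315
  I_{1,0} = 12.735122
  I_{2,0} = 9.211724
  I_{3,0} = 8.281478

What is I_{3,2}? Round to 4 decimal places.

7.9670

I_{2,1} = (4·9.211724 − 12.735122) / 3 = 8.037258
I_{3,1} = 8.281478 + (8.281478 − 9.211724)/3 = 7.971396
I_{3,2} = (16·7.971396 − 8.037258) / 15 = 7.967005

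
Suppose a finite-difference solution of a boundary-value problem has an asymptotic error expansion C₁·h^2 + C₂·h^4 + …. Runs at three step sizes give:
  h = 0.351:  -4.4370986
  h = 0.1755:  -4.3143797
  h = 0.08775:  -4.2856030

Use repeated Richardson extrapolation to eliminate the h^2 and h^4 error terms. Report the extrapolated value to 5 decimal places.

-4.27618

First eliminate the h^2 term (factor 2^2 = 4):
  B₁ = (4·(-4.3143797) − (-4.4370986))/3 = -4.2734734
  B₂ = (4·(-4.2856030) − (-4.3143797))/3 = -4.2760108
Then eliminate the h^4 term (factor 2^4 = 16):
  (16·(-4.2760108) − (-4.2734734))/15 = -4.2761800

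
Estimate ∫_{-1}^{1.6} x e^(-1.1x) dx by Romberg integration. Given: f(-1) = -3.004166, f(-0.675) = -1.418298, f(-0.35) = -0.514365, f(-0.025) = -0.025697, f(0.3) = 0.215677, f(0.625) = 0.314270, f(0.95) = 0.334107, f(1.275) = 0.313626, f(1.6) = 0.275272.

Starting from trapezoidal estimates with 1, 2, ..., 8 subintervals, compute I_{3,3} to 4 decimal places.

-0.6407

I_{0,0} (trapezoid, 1 panel, h=2.6000): -3.547562
I_{1,0} (trapezoid, 2 panels, h=1.3000): -1.493401
I_{2,0} (trapezoid, 4 panels, h=0.6500): -0.863868
I_{3,0} (trapezoid, 8 panels, h=0.3250): -0.697166
I_{1,1} = -1.493401 + (-1.493401 − (-3.547562))/3 = -0.808681
I_{2,1} = -0.863868 + (-0.863868 − (-1.493401))/3 = -0.654024
I_{3,1} = -0.697166 + (-0.697166 − (-0.863868))/3 = -0.641599
I_{2,2} = -0.654024 + (-0.654024 − (-0.808681))/15 = -0.643714
I_{3,2} = -0.641599 + (-0.641599 − (-0.654024))/15 = -0.640771
I_{3,3} = -0.640771 + (-0.640771 − (-0.643714))/63 = -0.640724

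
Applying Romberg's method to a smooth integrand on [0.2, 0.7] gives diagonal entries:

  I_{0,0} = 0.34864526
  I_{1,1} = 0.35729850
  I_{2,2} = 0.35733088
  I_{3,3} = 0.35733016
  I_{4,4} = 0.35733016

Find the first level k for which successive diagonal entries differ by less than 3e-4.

|I_{1,1} − I_{0,0}| = 0.00865324 ≥ 3e-4
|I_{2,2} − I_{1,1}| = 0.00003238 < 3e-4

k = 2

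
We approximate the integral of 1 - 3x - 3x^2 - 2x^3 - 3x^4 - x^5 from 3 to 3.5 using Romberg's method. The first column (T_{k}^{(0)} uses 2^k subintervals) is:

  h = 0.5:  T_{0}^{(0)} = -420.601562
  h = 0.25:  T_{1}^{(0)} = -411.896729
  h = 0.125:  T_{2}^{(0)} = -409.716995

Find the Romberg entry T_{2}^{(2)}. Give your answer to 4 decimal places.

-408.9901

Richardson extrapolation on the trapezoidal column (denominator 4−1=3):
T_{1}^{(1)} = -411.896729 + (-411.896729 − (-420.601562))/3 = -408.995118
T_{2}^{(1)} = -409.716995 + (-409.716995 − (-411.896729))/3 = -408.990417
T_{2}^{(2)} = (16·(-408.990417) − (-408.995118)) / 15 = -408.990104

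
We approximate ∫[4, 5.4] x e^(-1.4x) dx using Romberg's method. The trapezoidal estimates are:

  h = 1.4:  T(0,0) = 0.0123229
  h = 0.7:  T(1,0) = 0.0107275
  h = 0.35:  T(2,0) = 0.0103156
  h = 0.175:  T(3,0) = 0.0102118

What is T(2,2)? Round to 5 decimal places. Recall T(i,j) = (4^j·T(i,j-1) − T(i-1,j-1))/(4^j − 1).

0.01018

T(1,1) = 0.0107275 + (0.0107275 − 0.0123229)/3 = 0.0101957
T(2,1) = 0.0103156 + (0.0103156 − 0.0107275)/3 = 0.0101783
T(2,2) = 0.0101783 + (0.0101783 − 0.0101957)/15 = 0.0101771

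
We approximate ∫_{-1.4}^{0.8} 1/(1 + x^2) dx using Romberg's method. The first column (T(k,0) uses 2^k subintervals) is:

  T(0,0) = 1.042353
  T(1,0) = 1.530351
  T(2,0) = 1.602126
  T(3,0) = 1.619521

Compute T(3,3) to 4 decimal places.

Richardson extrapolation on the trapezoidal column (denominator 4−1=3):
T(1,1) = 1.530351 + (1.530351 − 1.042353)/3 = 1.693017
T(2,1) = (4·1.602126 − 1.530351) / 3 = 1.626051
T(3,1) = 1.619521 + (1.619521 − 1.602126)/3 = 1.625319
T(2,2) = 1.626051 + (1.626051 − 1.693017)/15 = 1.621587
T(3,2) = (16·1.625319 − 1.626051) / 15 = 1.625270
T(3,3) = 1.625270 + (1.625270 − 1.621587)/63 = 1.625328

1.6253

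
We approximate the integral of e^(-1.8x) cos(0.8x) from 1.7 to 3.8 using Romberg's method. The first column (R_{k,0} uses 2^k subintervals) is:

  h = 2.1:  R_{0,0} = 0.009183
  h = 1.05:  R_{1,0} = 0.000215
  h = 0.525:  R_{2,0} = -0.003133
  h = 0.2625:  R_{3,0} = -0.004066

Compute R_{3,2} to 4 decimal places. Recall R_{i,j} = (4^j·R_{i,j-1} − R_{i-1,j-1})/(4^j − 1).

R_{2,1} = -0.003133 + (-0.003133 − 0.000215)/3 = -0.004249
R_{3,1} = (4·(-0.004066) − (-0.003133)) / 3 = -0.004377
R_{3,2} = (16·(-0.004377) − (-0.004249)) / 15 = -0.004386
(Column j=1 coincides with Simpson's rule on the same nodes.)

-0.0044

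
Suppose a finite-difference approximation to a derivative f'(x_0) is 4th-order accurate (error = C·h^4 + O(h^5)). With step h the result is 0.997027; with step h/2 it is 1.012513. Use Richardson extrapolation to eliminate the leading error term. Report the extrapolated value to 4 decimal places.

Extrapolated value = (16·A(h/2) − A(h)) / (16 − 1)
= (16·1.012513 − 0.997027) / 15
= 15.203181 / 15 = 1.013545

1.0135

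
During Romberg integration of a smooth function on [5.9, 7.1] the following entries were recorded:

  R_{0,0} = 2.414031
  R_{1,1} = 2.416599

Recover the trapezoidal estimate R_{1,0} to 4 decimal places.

2.4160

From R_{1,1} = (4·R_{1,0} − R_{0,0})/3, solve for R_{1,0}:
4·R_{1,0} = 3·2.416599 + 2.414031 = 9.663828
R_{1,0} = 2.415957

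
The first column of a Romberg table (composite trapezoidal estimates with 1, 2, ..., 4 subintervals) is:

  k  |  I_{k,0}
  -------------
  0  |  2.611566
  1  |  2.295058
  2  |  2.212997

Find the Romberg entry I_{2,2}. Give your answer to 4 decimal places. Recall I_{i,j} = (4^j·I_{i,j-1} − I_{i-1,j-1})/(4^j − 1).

Richardson extrapolation on the trapezoidal column (denominator 4−1=3):
I_{1,1} = (4·2.295058 − 2.611566) / 3 = 2.189555
I_{2,1} = (4·2.212997 − 2.295058) / 3 = 2.185643
I_{2,2} = 2.185643 + (2.185643 − 2.189555)/15 = 2.185382

2.1854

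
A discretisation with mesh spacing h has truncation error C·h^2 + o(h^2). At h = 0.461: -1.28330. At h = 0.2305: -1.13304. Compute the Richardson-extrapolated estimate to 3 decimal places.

-1.083

The leading error scales as h^2; refining by a factor of 2 reduces it by 2^2 = 4.
Extrapolated value = (4·A(h/2) − A(h)) / (4 − 1)
= (4·(-1.13304) − (-1.28330)) / 3
= -3.24886 / 3 = -1.08295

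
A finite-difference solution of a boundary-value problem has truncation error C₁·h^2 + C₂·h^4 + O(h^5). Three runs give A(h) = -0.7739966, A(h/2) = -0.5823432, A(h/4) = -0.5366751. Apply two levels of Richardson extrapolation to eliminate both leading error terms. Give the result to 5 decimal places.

-0.52165

First eliminate the h^2 term (factor 2^2 = 4):
  B₁ = (4·(-0.5823432) − (-0.7739966))/3 = -0.5184587
  B₂ = (4·(-0.5366751) − (-0.5823432))/3 = -0.5214524
Then eliminate the h^4 term (factor 2^4 = 16):
  (16·(-0.5214524) − (-0.5184587))/15 = -0.5216520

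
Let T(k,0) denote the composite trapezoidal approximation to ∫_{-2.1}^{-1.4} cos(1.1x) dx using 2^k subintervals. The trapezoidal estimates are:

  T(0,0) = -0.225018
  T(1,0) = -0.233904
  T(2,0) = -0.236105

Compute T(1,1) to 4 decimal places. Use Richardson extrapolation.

Richardson extrapolation on the trapezoidal column (denominator 4−1=3):
T(1,1) = (4·(-0.233904) − (-0.225018)) / 3 = -0.236866

-0.2369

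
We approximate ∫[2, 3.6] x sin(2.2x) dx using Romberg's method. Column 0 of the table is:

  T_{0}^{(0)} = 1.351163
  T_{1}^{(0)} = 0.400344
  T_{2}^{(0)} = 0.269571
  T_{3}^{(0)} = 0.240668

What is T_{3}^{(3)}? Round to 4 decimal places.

Richardson extrapolation on the trapezoidal column (denominator 4−1=3):
T_{1}^{(1)} = 0.400344 + (0.400344 − 1.351163)/3 = 0.083404
T_{2}^{(1)} = (4·0.269571 − 0.400344) / 3 = 0.225980
T_{3}^{(1)} = 0.240668 + (0.240668 − 0.269571)/3 = 0.231034
T_{2}^{(2)} = (16·0.225980 − 0.083404) / 15 = 0.235485
T_{3}^{(2)} = 0.231034 + (0.231034 − 0.225980)/15 = 0.231371
T_{3}^{(3)} = (64·0.231371 − 0.235485) / 63 = 0.231306

0.2313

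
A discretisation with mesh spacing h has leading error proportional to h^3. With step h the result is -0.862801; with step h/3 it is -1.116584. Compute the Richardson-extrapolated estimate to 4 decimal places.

The leading error scales as h^3; refining by a factor of 3 reduces it by 3^3 = 27.
Extrapolated value = (27·A(h/3) − A(h)) / (27 − 1)
= (27·(-1.116584) − (-0.862801)) / 26
= -29.284967 / 26 = -1.126345

-1.1263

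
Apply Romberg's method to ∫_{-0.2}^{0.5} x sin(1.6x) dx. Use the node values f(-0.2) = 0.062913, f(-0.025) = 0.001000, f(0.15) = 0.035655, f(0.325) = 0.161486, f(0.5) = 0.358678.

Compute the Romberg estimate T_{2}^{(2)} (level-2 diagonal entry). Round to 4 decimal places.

0.0667

T_{0}^{(0)} (trapezoid, 1 panel, h=0.7000): 0.147557
T_{1}^{(0)} (trapezoid, 2 panels, h=0.3500): 0.086258
T_{2}^{(0)} (trapezoid, 4 panels, h=0.1750): 0.071564
T_{1}^{(1)} = 0.086258 + (0.086258 − 0.147557)/3 = 0.065825
T_{2}^{(1)} = 0.071564 + (0.071564 − 0.086258)/3 = 0.066666
T_{2}^{(2)} = 0.066666 + (0.066666 − 0.065825)/15 = 0.066722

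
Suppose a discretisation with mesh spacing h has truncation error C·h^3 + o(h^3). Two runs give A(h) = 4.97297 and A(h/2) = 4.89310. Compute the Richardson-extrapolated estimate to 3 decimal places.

The leading error scales as h^3; refining by a factor of 2 reduces it by 2^3 = 8.
Extrapolated value = (8·A(h/2) − A(h)) / (8 − 1)
= (8·4.89310 − 4.97297) / 7
= 34.17183 / 7 = 4.88169

4.882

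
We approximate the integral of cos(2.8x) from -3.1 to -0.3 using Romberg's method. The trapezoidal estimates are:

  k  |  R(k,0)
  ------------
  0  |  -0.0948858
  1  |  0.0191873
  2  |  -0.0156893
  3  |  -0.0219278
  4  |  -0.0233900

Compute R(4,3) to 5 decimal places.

-0.02387

Richardson extrapolation on the trapezoidal column (denominator 4−1=3):
R(2,1) = -0.0156893 + (-0.0156893 − 0.0191873)/3 = -0.0273148
R(3,1) = (4·(-0.0219278) − (-0.0156893)) / 3 = -0.0240073
R(4,1) = -0.0233900 + (-0.0233900 − (-0.0219278))/3 = -0.0238774
R(3,2) = -0.0240073 + (-0.0240073 − (-0.0273148))/15 = -0.0237868
R(4,2) = (16·(-0.0238774) − (-0.0240073)) / 15 = -0.0238687
R(4,3) = -0.0238687 + (-0.0238687 − (-0.0237868))/63 = -0.0238700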